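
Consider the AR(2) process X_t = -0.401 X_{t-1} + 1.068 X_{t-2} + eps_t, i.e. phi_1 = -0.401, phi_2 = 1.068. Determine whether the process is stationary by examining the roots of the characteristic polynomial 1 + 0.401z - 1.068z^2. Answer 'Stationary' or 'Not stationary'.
\text{Not stationary}

The AR(p) characteristic polynomial is P(z) = 1 + 0.401z - 1.068z^2.
Stationarity requires all roots to lie outside the unit circle, i.e. |z| > 1 for every root.
Set 1 + (0.401) z + (-1.068) z^2 = 0, i.e. a z^2 + b z + c = 0 with a = -1.068, b = 0.401, c = 1.
Discriminant D = b^2 - 4ac = (0.401)^2 - 4*(-1.068)*1 = 0.160801 - (-4.272) = 4.432801.
D >= 0, so the roots are real: z = (-b +/- sqrt(D)) / (2a) = (-0.401 +/- 2.105422) / (-2.136).
  z_1 = (-0.401 + 2.105422) / (-2.136) = -0.798,   |z_1| = 0.798.
  z_2 = (-0.401 - 2.105422) / (-2.136) = 1.1734,   |z_2| = 1.1734.
Moduli of all roots: 0.7980, 1.1734.
All moduli strictly greater than 1? No.
Verdict: Not stationary.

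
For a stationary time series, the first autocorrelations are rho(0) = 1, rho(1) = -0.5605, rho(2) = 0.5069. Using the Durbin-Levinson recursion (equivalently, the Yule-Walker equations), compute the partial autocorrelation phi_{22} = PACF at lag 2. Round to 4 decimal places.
\phi_{22} = 0.2810

The PACF at lag k is phi_{kk}, the last component of the solution
to the Yule-Walker system G_k phi = r_k where
  (G_k)_{ij} = rho(|i - j|), (r_k)_i = rho(i), i,j = 1..k.
Equivalently, Durbin-Levinson gives phi_{kk} iteratively:
  phi_{11} = rho(1)
  phi_{kk} = [rho(k) - sum_{j=1..k-1} phi_{k-1,j} rho(k-j)]
            / [1 - sum_{j=1..k-1} phi_{k-1,j} rho(j)],
  phi_{k,j} = phi_{k-1,j} - phi_{kk} phi_{k-1,k-j},  j = 1..k-1.
Step k = 1:
  phi_11 = rho(1) = -0.5605.
Step k = 2:
  phi_22 = [rho(2) - phi_11 rho(1)] / [1 - phi_11 rho(1)] = [0.5069 - (-0.5605)(-0.5605)] / [1 - (-0.5605)(-0.5605)]
         = 0.19273975 / 0.68583975 = 0.281.
Therefore phi_{22} = 0.2810.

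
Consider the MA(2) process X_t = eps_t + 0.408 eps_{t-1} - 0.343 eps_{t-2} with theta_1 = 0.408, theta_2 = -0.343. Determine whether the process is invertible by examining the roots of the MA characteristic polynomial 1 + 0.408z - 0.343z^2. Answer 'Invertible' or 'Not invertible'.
\text{Invertible}

The MA(q) characteristic polynomial is P(z) = 1 + 0.408z - 0.343z^2.
Invertibility requires all roots to lie outside the unit circle, i.e. |z| > 1 for every root.
Set 1 + (0.408) z + (-0.343) z^2 = 0, i.e. a z^2 + b z + c = 0 with a = -0.343, b = 0.408, c = 1.
Discriminant D = b^2 - 4ac = (0.408)^2 - 4*(-0.343)*1 = 0.166464 - (-1.372) = 1.538464.
D >= 0, so the roots are real: z = (-b +/- sqrt(D)) / (2a) = (-0.408 +/- 1.240348) / (-0.686).
  z_1 = (-0.408 + 1.240348) / (-0.686) = -1.2133,   |z_1| = 1.2133.
  z_2 = (-0.408 - 1.240348) / (-0.686) = 2.4028,   |z_2| = 2.4028.
Moduli of all roots: 1.2133, 2.4028.
All moduli strictly greater than 1? Yes.
Verdict: Invertible.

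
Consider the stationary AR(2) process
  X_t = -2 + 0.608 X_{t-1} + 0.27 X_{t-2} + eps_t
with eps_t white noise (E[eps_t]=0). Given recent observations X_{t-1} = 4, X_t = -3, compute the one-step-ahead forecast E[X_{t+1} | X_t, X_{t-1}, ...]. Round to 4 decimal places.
E[X_{t+1} \mid \mathcal F_t] = -2.7440

For an AR(p) model X_t = c + sum_i phi_i X_{t-i} + eps_t, the
one-step-ahead conditional mean is
  E[X_{t+1} | X_t, ...] = c + sum_i phi_i X_{t+1-i}.
Substitute known values:
  E[X_{t+1} | ...] = -2 + (0.608) * (-3) + (0.27) * (4)
                   = -2.7440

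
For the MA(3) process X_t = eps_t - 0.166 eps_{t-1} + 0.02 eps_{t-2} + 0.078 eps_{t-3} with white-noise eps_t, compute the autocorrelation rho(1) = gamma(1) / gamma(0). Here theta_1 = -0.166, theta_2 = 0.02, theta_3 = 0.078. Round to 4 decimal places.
\rho(1) = -0.1622

For an MA(q) process with theta_0 = 1, the autocovariance is
  gamma(k) = sigma^2 * sum_{i=0..q-k} theta_i * theta_{i+k},
and rho(k) = gamma(k) / gamma(0). Sigma^2 cancels.
  numerator   = (1)*(-0.166) + (-0.166)*(0.02) + (0.02)*(0.078) = -0.16776.
  denominator = (1)^2 + (-0.166)^2 + (0.02)^2 + (0.078)^2 = 1.03404.
  rho(1) = -0.16776 / 1.03404 = -0.1622.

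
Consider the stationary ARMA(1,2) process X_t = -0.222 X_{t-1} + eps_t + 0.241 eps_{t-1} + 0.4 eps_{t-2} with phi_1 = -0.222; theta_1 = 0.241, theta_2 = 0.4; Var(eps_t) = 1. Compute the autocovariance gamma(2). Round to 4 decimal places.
\gamma(2) = 0.4022

Multiply the model equation by X_{t-k} and take expectations. With theta_0 = psi_0 = 1 and psi_j the MA(infinity) weights, this gives
  gamma(k) - sum_i phi_i gamma(k-i) = c_k,
  c_k = sigma^2 * sum_{j=k..q} theta_j psi_{j-k}   (c_k = 0 for k > q),
using gamma(-m) = gamma(m).
psi-weights needed (psi_j = theta_j + sum_i phi_i psi_{j-i}):
  psi_1 = theta_1 + phi_1 = 0.241 + (-0.222) = 0.019
  psi_2 = theta_2 + phi_1 psi_1 = 0.4 + (-0.222)(0.019) = 0.395782
Right-hand sides:
  c_0 = sigma^2 (1 + theta_1 psi_1 + theta_2 psi_2) = 1 * (1 + (0.241)(0.019) + (0.4)(0.395782)) = 1 * 1.162892 = 1.162892
  c_1 = sigma^2 (theta_1 + theta_2 psi_1) = 1 * (0.241 + (0.4)(0.019)) = 0.2486
  c_2 = sigma^2 theta_2 = 1 * (0.4) = 0.4
Equations for k = 0 and k = 1 (AR order 1):
  gamma(0) = phi_1 gamma(1) + c_0
  gamma(1) = phi_1 gamma(0) + c_1
Substituting the second into the first: gamma(0) (1 - phi_1^2) = c_0 + phi_1 c_1, so
  gamma(0) = (c_0 + phi_1 c_1) / (1 - phi_1^2) = (1.162892 + (-0.222)(0.2486)) / (1 - (-0.222)^2) = 1.107703 / 0.950716 = 1.165125.
  gamma(1) = phi_1 gamma(0) + c_1 = (-0.222)(1.165125) + (0.2486) = -0.010058.
For k = 2: gamma(2) = phi_1 gamma(1) + c_2
  = (-0.222)(-0.010058) + (0.4) = 0.402233.
Therefore gamma(2) = 0.4022 (to 4 decimal places).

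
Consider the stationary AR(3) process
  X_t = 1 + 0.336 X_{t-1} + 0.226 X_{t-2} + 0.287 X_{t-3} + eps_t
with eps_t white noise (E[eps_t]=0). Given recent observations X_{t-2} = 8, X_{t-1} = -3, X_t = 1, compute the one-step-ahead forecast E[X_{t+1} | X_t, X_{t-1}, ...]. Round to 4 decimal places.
E[X_{t+1} \mid \mathcal F_t] = 2.9540

For an AR(p) model X_t = c + sum_i phi_i X_{t-i} + eps_t, the
one-step-ahead conditional mean is
  E[X_{t+1} | X_t, ...] = c + sum_i phi_i X_{t+1-i}.
Substitute known values:
  E[X_{t+1} | ...] = 1 + (0.336) * (1) + (0.226) * (-3) + (0.287) * (8)
                   = 2.9540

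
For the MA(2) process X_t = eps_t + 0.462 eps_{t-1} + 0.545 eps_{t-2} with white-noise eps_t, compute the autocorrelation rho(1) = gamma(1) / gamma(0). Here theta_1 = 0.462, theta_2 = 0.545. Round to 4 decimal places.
\rho(1) = 0.4726

For an MA(q) process with theta_0 = 1, the autocovariance is
  gamma(k) = sigma^2 * sum_{i=0..q-k} theta_i * theta_{i+k},
and rho(k) = gamma(k) / gamma(0). Sigma^2 cancels.
  numerator   = (1)*(0.462) + (0.462)*(0.545) = 0.71379.
  denominator = (1)^2 + (0.462)^2 + (0.545)^2 = 1.510469.
  rho(1) = 0.71379 / 1.510469 = 0.4726.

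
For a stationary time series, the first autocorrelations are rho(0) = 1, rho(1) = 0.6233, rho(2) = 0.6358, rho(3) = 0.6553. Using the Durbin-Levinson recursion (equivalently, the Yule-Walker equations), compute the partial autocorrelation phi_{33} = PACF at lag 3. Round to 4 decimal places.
\phi_{33} = 0.3269

The PACF at lag k is phi_{kk}, the last component of the solution
to the Yule-Walker system G_k phi = r_k where
  (G_k)_{ij} = rho(|i - j|), (r_k)_i = rho(i), i,j = 1..k.
Equivalently, Durbin-Levinson gives phi_{kk} iteratively:
  phi_{11} = rho(1)
  phi_{kk} = [rho(k) - sum_{j=1..k-1} phi_{k-1,j} rho(k-j)]
            / [1 - sum_{j=1..k-1} phi_{k-1,j} rho(j)],
  phi_{k,j} = phi_{k-1,j} - phi_{kk} phi_{k-1,k-j},  j = 1..k-1.
Step k = 1:
  phi_11 = rho(1) = 0.6233.
Step k = 2:
  phi_22 = [rho(2) - phi_11 rho(1)] / [1 - phi_11 rho(1)] = [0.6358 - (0.6233)(0.6233)] / [1 - (0.6233)(0.6233)]
         = 0.24729711 / 0.61149711 = 0.404413.
  Update: phi_21 = phi_11 - phi_22 phi_11 = 0.6233 - (0.404413)(0.6233) = 0.37123.
Step k = 3:
  phi_33 = [rho(3) - phi_21 rho(2) - phi_22 rho(1)] / [1 - phi_21 rho(1) - phi_22 rho(2)]
    numerator   = 0.6553 - (0.37123)(0.6358) - (0.404413)(0.6233) = 0.16720184
    denominator = 1 - (0.37123)(0.6233) - (0.404413)(0.6358) = 0.51148705
  phi_33 = 0.16720184 / 0.51148705 = 0.3269.
Therefore phi_{33} = 0.3269.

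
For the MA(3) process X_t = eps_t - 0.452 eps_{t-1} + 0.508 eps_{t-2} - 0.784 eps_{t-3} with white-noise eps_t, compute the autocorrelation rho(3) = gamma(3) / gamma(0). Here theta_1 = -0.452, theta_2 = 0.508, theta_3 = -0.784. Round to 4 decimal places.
\rho(3) = -0.3775

For an MA(q) process with theta_0 = 1, the autocovariance is
  gamma(k) = sigma^2 * sum_{i=0..q-k} theta_i * theta_{i+k},
and rho(k) = gamma(k) / gamma(0). Sigma^2 cancels.
  numerator   = (1)*(-0.784) = -0.784.
  denominator = (1)^2 + (-0.452)^2 + (0.508)^2 + (-0.784)^2 = 2.077024.
  rho(3) = -0.784 / 2.077024 = -0.3775.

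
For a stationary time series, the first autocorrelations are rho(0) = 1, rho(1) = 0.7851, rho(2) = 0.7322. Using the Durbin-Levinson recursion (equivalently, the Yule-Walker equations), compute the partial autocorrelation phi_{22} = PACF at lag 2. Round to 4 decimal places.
\phi_{22} = 0.3019

The PACF at lag k is phi_{kk}, the last component of the solution
to the Yule-Walker system G_k phi = r_k where
  (G_k)_{ij} = rho(|i - j|), (r_k)_i = rho(i), i,j = 1..k.
Equivalently, Durbin-Levinson gives phi_{kk} iteratively:
  phi_{11} = rho(1)
  phi_{kk} = [rho(k) - sum_{j=1..k-1} phi_{k-1,j} rho(k-j)]
            / [1 - sum_{j=1..k-1} phi_{k-1,j} rho(j)],
  phi_{k,j} = phi_{k-1,j} - phi_{kk} phi_{k-1,k-j},  j = 1..k-1.
Step k = 1:
  phi_11 = rho(1) = 0.7851.
Step k = 2:
  phi_22 = [rho(2) - phi_11 rho(1)] / [1 - phi_11 rho(1)] = [0.7322 - (0.7851)(0.7851)] / [1 - (0.7851)(0.7851)]
         = 0.11581799 / 0.38361799 = 0.3019.
Therefore phi_{22} = 0.3019.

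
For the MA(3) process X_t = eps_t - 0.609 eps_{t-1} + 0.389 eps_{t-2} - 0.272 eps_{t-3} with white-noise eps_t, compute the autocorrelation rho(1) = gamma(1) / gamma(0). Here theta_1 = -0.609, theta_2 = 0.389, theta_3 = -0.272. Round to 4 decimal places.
\rho(1) = -0.5962

For an MA(q) process with theta_0 = 1, the autocovariance is
  gamma(k) = sigma^2 * sum_{i=0..q-k} theta_i * theta_{i+k},
and rho(k) = gamma(k) / gamma(0). Sigma^2 cancels.
  numerator   = (1)*(-0.609) + (-0.609)*(0.389) + (0.389)*(-0.272) = -0.951709.
  denominator = (1)^2 + (-0.609)^2 + (0.389)^2 + (-0.272)^2 = 1.596186.
  rho(1) = -0.951709 / 1.596186 = -0.5962.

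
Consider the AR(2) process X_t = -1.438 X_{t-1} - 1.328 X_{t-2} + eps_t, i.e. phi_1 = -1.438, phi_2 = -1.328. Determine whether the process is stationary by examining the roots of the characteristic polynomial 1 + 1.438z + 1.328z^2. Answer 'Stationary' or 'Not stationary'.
\text{Not stationary}

The AR(p) characteristic polynomial is P(z) = 1 + 1.438z + 1.328z^2.
Stationarity requires all roots to lie outside the unit circle, i.e. |z| > 1 for every root.
Set 1 + (1.438) z + (1.328) z^2 = 0, i.e. a z^2 + b z + c = 0 with a = 1.328, b = 1.438, c = 1.
Discriminant D = b^2 - 4ac = (1.438)^2 - 4*(1.328)*1 = 2.067844 - (5.312) = -3.244156.
D < 0, so the roots are the complex-conjugate pair z = (-b +/- i sqrt(-D)) / (2a) = -0.5414 +/- 0.6781i.
For a conjugate pair |z|^2 = z * conj(z) = (product of roots) = c/a = 1/(1.328) = 0.753012, so |z| = sqrt(0.753012) = 0.8678 for both roots.
Moduli of all roots: 0.8678, 0.8678.
All moduli strictly greater than 1? No.
Verdict: Not stationary.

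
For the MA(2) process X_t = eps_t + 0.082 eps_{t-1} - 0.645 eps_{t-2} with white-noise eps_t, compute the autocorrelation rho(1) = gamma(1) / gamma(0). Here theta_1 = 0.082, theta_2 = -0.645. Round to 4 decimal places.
\rho(1) = 0.0205

For an MA(q) process with theta_0 = 1, the autocovariance is
  gamma(k) = sigma^2 * sum_{i=0..q-k} theta_i * theta_{i+k},
and rho(k) = gamma(k) / gamma(0). Sigma^2 cancels.
  numerator   = (1)*(0.082) + (0.082)*(-0.645) = 0.02911.
  denominator = (1)^2 + (0.082)^2 + (-0.645)^2 = 1.422749.
  rho(1) = 0.02911 / 1.422749 = 0.0205.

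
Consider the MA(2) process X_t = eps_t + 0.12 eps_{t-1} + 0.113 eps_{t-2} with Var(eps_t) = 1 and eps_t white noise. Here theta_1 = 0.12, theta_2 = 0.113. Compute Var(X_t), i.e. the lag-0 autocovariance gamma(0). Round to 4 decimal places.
\gamma(0) = 1.0272

For an MA(q) process X_t = eps_t + sum_i theta_i eps_{t-i} with
Var(eps_t) = sigma^2, the variance is
  gamma(0) = sigma^2 * (1 + sum_i theta_i^2).
  sum_i theta_i^2 = (0.12)^2 + (0.113)^2 = 0.0144 + 0.012769 = 0.027169.
  gamma(0) = 1 * (1 + 0.027169) = 1 * 1.027169 = 1.027169, which rounds to 1.0272.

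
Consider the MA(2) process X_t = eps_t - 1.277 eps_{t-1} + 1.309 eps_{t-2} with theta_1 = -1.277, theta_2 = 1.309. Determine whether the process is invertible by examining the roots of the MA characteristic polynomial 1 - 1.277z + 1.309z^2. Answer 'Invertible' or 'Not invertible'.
\text{Not invertible}

The MA(q) characteristic polynomial is P(z) = 1 - 1.277z + 1.309z^2.
Invertibility requires all roots to lie outside the unit circle, i.e. |z| > 1 for every root.
Set 1 + (-1.277) z + (1.309) z^2 = 0, i.e. a z^2 + b z + c = 0 with a = 1.309, b = -1.277, c = 1.
Discriminant D = b^2 - 4ac = (-1.277)^2 - 4*(1.309)*1 = 1.630729 - (5.236) = -3.605271.
D < 0, so the roots are the complex-conjugate pair z = (-b +/- i sqrt(-D)) / (2a) = 0.4878 +/- 0.7253i.
For a conjugate pair |z|^2 = z * conj(z) = (product of roots) = c/a = 1/(1.309) = 0.763942, so |z| = sqrt(0.763942) = 0.874 for both roots.
Moduli of all roots: 0.8740, 0.8740.
All moduli strictly greater than 1? No.
Verdict: Not invertible.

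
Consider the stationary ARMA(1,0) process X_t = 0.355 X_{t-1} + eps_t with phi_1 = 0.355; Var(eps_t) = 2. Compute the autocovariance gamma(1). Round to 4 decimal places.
\gamma(1) = 0.8124

Multiply the model equation by X_{t-k} and take expectations. With theta_0 = psi_0 = 1 and psi_j the MA(infinity) weights, this gives
  gamma(k) - sum_i phi_i gamma(k-i) = c_k,
  c_k = sigma^2 * sum_{j=k..q} theta_j psi_{j-k}   (c_k = 0 for k > q),
using gamma(-m) = gamma(m).
Pure AR (q = 0): c_0 = sigma^2 = 2, c_k = 0 for k >= 1.
Equations for k = 0 and k = 1 (AR order 1):
  gamma(0) = phi_1 gamma(1) + c_0
  gamma(1) = phi_1 gamma(0) + c_1
Substituting the second into the first: gamma(0) (1 - phi_1^2) = c_0 + phi_1 c_1, so
  gamma(0) = c_0 / (1 - phi_1^2) = 2 / (1 - (0.355)^2) = 2 / 0.873975 = 2.288395.
  gamma(1) = phi_1 gamma(0) = (0.355)(2.288395) = 0.81238.
Therefore gamma(1) = 0.8124 (to 4 decimal places).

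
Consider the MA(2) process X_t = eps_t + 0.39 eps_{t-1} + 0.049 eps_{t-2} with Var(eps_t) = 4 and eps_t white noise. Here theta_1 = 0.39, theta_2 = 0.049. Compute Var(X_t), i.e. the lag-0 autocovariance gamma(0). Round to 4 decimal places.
\gamma(0) = 4.6180

For an MA(q) process X_t = eps_t + sum_i theta_i eps_{t-i} with
Var(eps_t) = sigma^2, the variance is
  gamma(0) = sigma^2 * (1 + sum_i theta_i^2).
  sum_i theta_i^2 = (0.39)^2 + (0.049)^2 = 0.1521 + 0.002401 = 0.154501.
  gamma(0) = 4 * (1 + 0.154501) = 4 * 1.154501 = 4.618004, which rounds to 4.6180.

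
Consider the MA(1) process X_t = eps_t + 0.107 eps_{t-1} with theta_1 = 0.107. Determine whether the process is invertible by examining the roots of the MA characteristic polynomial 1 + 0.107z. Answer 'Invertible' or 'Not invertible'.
\text{Invertible}

The MA(q) characteristic polynomial is P(z) = 1 + 0.107z.
Invertibility requires all roots to lie outside the unit circle, i.e. |z| > 1 for every root.
This is linear in z: 1 + (0.107) z = 0  =>  z = -1/(0.107) = -9.345794,  |z| = 9.345794.
Moduli of all roots: 9.3458.
All moduli strictly greater than 1? Yes.
Verdict: Invertible.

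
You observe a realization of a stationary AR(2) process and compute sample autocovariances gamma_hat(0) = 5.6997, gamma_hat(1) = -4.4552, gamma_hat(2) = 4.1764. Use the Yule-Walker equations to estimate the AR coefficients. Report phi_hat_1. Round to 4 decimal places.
\hat\phi_{1} = -0.5370

The Yule-Walker equations for an AR(p) process read, in matrix form,
  Gamma_p phi = r_p,   with   (Gamma_p)_{ij} = gamma(|i - j|),
                       (r_p)_i = gamma(i),   i,j = 1..p.
Substitute the sample gammas (Toeplitz matrix and right-hand side of size 2):
  Gamma_p = [[5.6997, -4.4552], [-4.4552, 5.6997]]
  r_p     = [-4.4552, 4.1764]
Written out:
  5.6997 phi_1 - 4.4552 phi_2 = -4.4552
  -4.4552 phi_1 + 5.6997 phi_2 = 4.1764
Solve by Cramer's rule:
  det = gamma(0)^2 - gamma(1)^2 = (5.6997)^2 - (-4.4552)^2 = 32.48658009 - 19.84880704 = 12.63777305
  phi_hat_1 = [gamma(1) gamma(0) - gamma(1) gamma(2)] / det = [(-4.4552)(5.6997) - (-4.4552)(4.1764)] / 12.63777305 = -6.78660616 / 12.63777305 = -0.537
  phi_hat_2 = [gamma(0) gamma(2) - gamma(1)^2] / det = [(5.6997)(4.1764) - (-4.4552)^2] / 12.63777305 = 3.95542004 / 12.63777305 = 0.313
So phi_hat = [-0.5370, 0.3130].
Therefore phi_hat_1 = -0.5370.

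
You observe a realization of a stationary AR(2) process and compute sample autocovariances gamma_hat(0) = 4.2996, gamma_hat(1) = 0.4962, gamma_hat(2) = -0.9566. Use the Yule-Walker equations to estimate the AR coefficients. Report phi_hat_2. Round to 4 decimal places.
\hat\phi_{2} = -0.2390

The Yule-Walker equations for an AR(p) process read, in matrix form,
  Gamma_p phi = r_p,   with   (Gamma_p)_{ij} = gamma(|i - j|),
                       (r_p)_i = gamma(i),   i,j = 1..p.
Substitute the sample gammas (Toeplitz matrix and right-hand side of size 2):
  Gamma_p = [[4.2996, 0.4962], [0.4962, 4.2996]]
  r_p     = [0.4962, -0.9566]
Written out:
  4.2996 phi_1 + 0.4962 phi_2 = 0.4962
  0.4962 phi_1 + 4.2996 phi_2 = -0.9566
Solve by Cramer's rule:
  det = gamma(0)^2 - gamma(1)^2 = (4.2996)^2 - (0.4962)^2 = 18.48656016 - 0.24621444 = 18.24034572
  phi_hat_1 = [gamma(1) gamma(0) - gamma(1) gamma(2)] / det = [(0.4962)(4.2996) - (0.4962)(-0.9566)] / 18.24034572 = 2.60812644 / 18.24034572 = 0.143
  phi_hat_2 = [gamma(0) gamma(2) - gamma(1)^2] / det = [(4.2996)(-0.9566) - (0.4962)^2] / 18.24034572 = -4.3592118 / 18.24034572 = -0.239
So phi_hat = [0.1430, -0.2390].
Therefore phi_hat_2 = -0.2390.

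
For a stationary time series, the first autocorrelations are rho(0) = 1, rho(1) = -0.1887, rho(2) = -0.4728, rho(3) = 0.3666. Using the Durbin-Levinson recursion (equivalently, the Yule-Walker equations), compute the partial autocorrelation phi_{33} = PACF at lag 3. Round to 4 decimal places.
\phi_{33} = 0.1879

The PACF at lag k is phi_{kk}, the last component of the solution
to the Yule-Walker system G_k phi = r_k where
  (G_k)_{ij} = rho(|i - j|), (r_k)_i = rho(i), i,j = 1..k.
Equivalently, Durbin-Levinson gives phi_{kk} iteratively:
  phi_{11} = rho(1)
  phi_{kk} = [rho(k) - sum_{j=1..k-1} phi_{k-1,j} rho(k-j)]
            / [1 - sum_{j=1..k-1} phi_{k-1,j} rho(j)],
  phi_{k,j} = phi_{k-1,j} - phi_{kk} phi_{k-1,k-j},  j = 1..k-1.
Step k = 1:
  phi_11 = rho(1) = -0.1887.
Step k = 2:
  phi_22 = [rho(2) - phi_11 rho(1)] / [1 - phi_11 rho(1)] = [-0.4728 - (-0.1887)(-0.1887)] / [1 - (-0.1887)(-0.1887)]
         = -0.50840769 / 0.96439231 = -0.527179.
  Update: phi_21 = phi_11 - phi_22 phi_11 = -0.1887 - (-0.527179)(-0.1887) = -0.288179.
Step k = 3:
  phi_33 = [rho(3) - phi_21 rho(2) - phi_22 rho(1)] / [1 - phi_21 rho(1) - phi_22 rho(2)]
    numerator   = 0.3666 - (-0.288179)(-0.4728) - (-0.527179)(-0.1887) = 0.13087035
    denominator = 1 - (-0.288179)(-0.1887) - (-0.527179)(-0.4728) = 0.69637029
  phi_33 = 0.13087035 / 0.69637029 = 0.1879.
Therefore phi_{33} = 0.1879.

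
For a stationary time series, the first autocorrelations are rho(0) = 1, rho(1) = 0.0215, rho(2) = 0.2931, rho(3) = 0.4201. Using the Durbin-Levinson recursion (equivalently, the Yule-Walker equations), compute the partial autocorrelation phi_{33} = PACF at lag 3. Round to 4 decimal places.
\phi_{33} = 0.4479

The PACF at lag k is phi_{kk}, the last component of the solution
to the Yule-Walker system G_k phi = r_k where
  (G_k)_{ij} = rho(|i - j|), (r_k)_i = rho(i), i,j = 1..k.
Equivalently, Durbin-Levinson gives phi_{kk} iteratively:
  phi_{11} = rho(1)
  phi_{kk} = [rho(k) - sum_{j=1..k-1} phi_{k-1,j} rho(k-j)]
            / [1 - sum_{j=1..k-1} phi_{k-1,j} rho(j)],
  phi_{k,j} = phi_{k-1,j} - phi_{kk} phi_{k-1,k-j},  j = 1..k-1.
Step k = 1:
  phi_11 = rho(1) = 0.0215.
Step k = 2:
  phi_22 = [rho(2) - phi_11 rho(1)] / [1 - phi_11 rho(1)] = [0.2931 - (0.0215)(0.0215)] / [1 - (0.0215)(0.0215)]
         = 0.29263775 / 0.99953775 = 0.292773.
  Update: phi_21 = phi_11 - phi_22 phi_11 = 0.0215 - (0.292773)(0.0215) = 0.015205.
Step k = 3:
  phi_33 = [rho(3) - phi_21 rho(2) - phi_22 rho(1)] / [1 - phi_21 rho(1) - phi_22 rho(2)]
    numerator   = 0.4201 - (0.015205)(0.2931) - (0.292773)(0.0215) = 0.40934868
    denominator = 1 - (0.015205)(0.0215) - (0.292773)(0.2931) = 0.91386129
  phi_33 = 0.40934868 / 0.91386129 = 0.4479.
Therefore phi_{33} = 0.4479.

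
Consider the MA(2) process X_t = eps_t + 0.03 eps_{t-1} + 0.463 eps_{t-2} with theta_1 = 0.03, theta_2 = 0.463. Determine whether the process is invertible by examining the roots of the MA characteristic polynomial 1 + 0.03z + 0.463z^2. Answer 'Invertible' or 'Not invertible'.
\text{Invertible}

The MA(q) characteristic polynomial is P(z) = 1 + 0.03z + 0.463z^2.
Invertibility requires all roots to lie outside the unit circle, i.e. |z| > 1 for every root.
Set 1 + (0.03) z + (0.463) z^2 = 0, i.e. a z^2 + b z + c = 0 with a = 0.463, b = 0.03, c = 1.
Discriminant D = b^2 - 4ac = (0.03)^2 - 4*(0.463)*1 = 0.0009 - (1.852) = -1.8511.
D < 0, so the roots are the complex-conjugate pair z = (-b +/- i sqrt(-D)) / (2a) = -0.0324 +/- 1.4693i.
For a conjugate pair |z|^2 = z * conj(z) = (product of roots) = c/a = 1/(0.463) = 2.159827, so |z| = sqrt(2.159827) = 1.4696 for both roots.
Moduli of all roots: 1.4696, 1.4696.
All moduli strictly greater than 1? Yes.
Verdict: Invertible.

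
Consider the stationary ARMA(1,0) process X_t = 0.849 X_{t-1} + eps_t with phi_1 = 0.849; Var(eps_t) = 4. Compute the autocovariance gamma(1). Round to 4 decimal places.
\gamma(1) = 12.1634

Multiply the model equation by X_{t-k} and take expectations. With theta_0 = psi_0 = 1 and psi_j the MA(infinity) weights, this gives
  gamma(k) - sum_i phi_i gamma(k-i) = c_k,
  c_k = sigma^2 * sum_{j=k..q} theta_j psi_{j-k}   (c_k = 0 for k > q),
using gamma(-m) = gamma(m).
Pure AR (q = 0): c_0 = sigma^2 = 4, c_k = 0 for k >= 1.
Equations for k = 0 and k = 1 (AR order 1):
  gamma(0) = phi_1 gamma(1) + c_0
  gamma(1) = phi_1 gamma(0) + c_1
Substituting the second into the first: gamma(0) (1 - phi_1^2) = c_0 + phi_1 c_1, so
  gamma(0) = c_0 / (1 - phi_1^2) = 4 / (1 - (0.849)^2) = 4 / 0.279199 = 14.326699.
  gamma(1) = phi_1 gamma(0) = (0.849)(14.326699) = 12.163367.
Therefore gamma(1) = 12.1634 (to 4 decimal places).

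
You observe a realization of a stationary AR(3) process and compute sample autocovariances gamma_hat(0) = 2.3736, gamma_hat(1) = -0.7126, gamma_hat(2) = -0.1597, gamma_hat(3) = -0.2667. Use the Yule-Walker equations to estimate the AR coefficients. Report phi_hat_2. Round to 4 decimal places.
\hat\phi_{2} = -0.2480

The Yule-Walker equations for an AR(p) process read, in matrix form,
  Gamma_p phi = r_p,   with   (Gamma_p)_{ij} = gamma(|i - j|),
                       (r_p)_i = gamma(i),   i,j = 1..p.
Substitute the sample gammas (Toeplitz matrix and right-hand side of size 3):
  Gamma_p = [[2.3736, -0.7126, -0.1597], [-0.7126, 2.3736, -0.7126], [-0.1597, -0.7126, 2.3736]]
  r_p     = [-0.7126, -0.1597, -0.2667]
Written out (R1..R3):
  (R1) 2.3736 phi_1 - 0.7126 phi_2 - 0.1597 phi_3 = -0.7126
  (R2) -0.7126 phi_1 + 2.3736 phi_2 - 0.7126 phi_3 = -0.1597
  (R3) -0.1597 phi_1 - 0.7126 phi_2 + 2.3736 phi_3 = -0.2667
Gaussian elimination:
  R2 <- R2 - (-0.7126/2.3736) R1 = R2 - (-0.300219) R1:  2.159664 phi_2 - 0.760545 phi_3 = -0.373636
  R3 <- R3 - (-0.1597/2.3736) R1 = R3 - (-0.067282) R1:  -0.760545 phi_2 + 2.362855 phi_3 = -0.314645
  R3 <- R3 - (-0.760545/2.159664) R2 = R3 - (-0.352159) R2:  2.095022 phi_3 = -0.446224
Back-substitution:
  phi_hat_3 = -0.446224 / 2.095022 = -0.212993
  phi_hat_2 = (-0.373636 - (-0.760545)(-0.212993)) / 2.159664 = -0.248014
  phi_hat_1 = (-0.7126 - (-0.7126)(-0.248014) - (-0.1597)(-0.212993)) / 2.3736 = -0.389008
So phi_hat = [-0.3890, -0.2480, -0.2130].
Therefore phi_hat_2 = -0.2480.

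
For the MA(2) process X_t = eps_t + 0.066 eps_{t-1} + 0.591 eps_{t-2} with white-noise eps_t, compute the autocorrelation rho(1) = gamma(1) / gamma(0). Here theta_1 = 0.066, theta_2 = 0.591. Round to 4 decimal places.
\rho(1) = 0.0776

For an MA(q) process with theta_0 = 1, the autocovariance is
  gamma(k) = sigma^2 * sum_{i=0..q-k} theta_i * theta_{i+k},
and rho(k) = gamma(k) / gamma(0). Sigma^2 cancels.
  numerator   = (1)*(0.066) + (0.066)*(0.591) = 0.105006.
  denominator = (1)^2 + (0.066)^2 + (0.591)^2 = 1.353637.
  rho(1) = 0.105006 / 1.353637 = 0.0776.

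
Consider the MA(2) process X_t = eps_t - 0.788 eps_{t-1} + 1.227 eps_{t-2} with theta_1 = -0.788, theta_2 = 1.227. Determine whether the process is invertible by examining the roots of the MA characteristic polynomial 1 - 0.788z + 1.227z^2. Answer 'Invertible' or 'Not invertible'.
\text{Not invertible}

The MA(q) characteristic polynomial is P(z) = 1 - 0.788z + 1.227z^2.
Invertibility requires all roots to lie outside the unit circle, i.e. |z| > 1 for every root.
Set 1 + (-0.788) z + (1.227) z^2 = 0, i.e. a z^2 + b z + c = 0 with a = 1.227, b = -0.788, c = 1.
Discriminant D = b^2 - 4ac = (-0.788)^2 - 4*(1.227)*1 = 0.620944 - (4.908) = -4.287056.
D < 0, so the roots are the complex-conjugate pair z = (-b +/- i sqrt(-D)) / (2a) = 0.3211 +/- 0.8437i.
For a conjugate pair |z|^2 = z * conj(z) = (product of roots) = c/a = 1/(1.227) = 0.814996, so |z| = sqrt(0.814996) = 0.9028 for both roots.
Moduli of all roots: 0.9028, 0.9028.
All moduli strictly greater than 1? No.
Verdict: Not invertible.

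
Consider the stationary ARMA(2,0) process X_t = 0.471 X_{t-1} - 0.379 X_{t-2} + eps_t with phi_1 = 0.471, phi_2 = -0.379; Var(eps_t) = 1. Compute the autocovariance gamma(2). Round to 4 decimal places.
\gamma(2) = -0.2884

Multiply the model equation by X_{t-k} and take expectations. With theta_0 = psi_0 = 1 and psi_j the MA(infinity) weights, this gives
  gamma(k) - sum_i phi_i gamma(k-i) = c_k,
  c_k = sigma^2 * sum_{j=k..q} theta_j psi_{j-k}   (c_k = 0 for k > q),
using gamma(-m) = gamma(m).
Pure AR (q = 0): c_0 = sigma^2 = 1, c_k = 0 for k >= 1.
Equations for k = 0, 1, 2 (AR order 2, c_2 = 0):
  (E0) gamma(0) = phi_1 gamma(1) + phi_2 gamma(2) + c_0
  (E1) gamma(1) = phi_1 gamma(0) + phi_2 gamma(1) + c_1
  (E2) gamma(2) = phi_1 gamma(1) + phi_2 gamma(0)
From (E1): gamma(1) = A gamma(0) + B with
  A = phi_1 / (1 - phi_2) = 0.471 / 1.379 = 0.341552,   B = c_1 / (1 - phi_2) = 0 / 1.379 = 0.
Insert (E2) into (E0): gamma(0) (1 - phi_2^2) = phi_1 (1 + phi_2) gamma(1) + c_0.
  phi_1 (1 + phi_2) = (0.471)(0.621) = 0.292491,   1 - phi_2^2 = 0.856359.
Replace gamma(1) by A gamma(0) + B and collect gamma(0):
  gamma(0) [0.856359 - (0.292491)(0.341552)] = c_0 = 1
  gamma(0) * 0.756458 = 1
  gamma(0) = 1 / 0.756458 = 1.32195.
  gamma(1) = A gamma(0) = (0.341552)(1.32195) = 0.451515.
  gamma(2) = phi_1 gamma(1) + phi_2 gamma(0) = (0.471)(0.451515) + (-0.379)(1.32195) = -0.288356.
Therefore gamma(2) = -0.2884 (to 4 decimal places).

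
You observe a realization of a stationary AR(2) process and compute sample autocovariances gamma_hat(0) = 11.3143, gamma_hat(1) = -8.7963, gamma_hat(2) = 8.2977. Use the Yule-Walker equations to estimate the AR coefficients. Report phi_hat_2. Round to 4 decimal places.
\hat\phi_{2} = 0.3260

The Yule-Walker equations for an AR(p) process read, in matrix form,
  Gamma_p phi = r_p,   with   (Gamma_p)_{ij} = gamma(|i - j|),
                       (r_p)_i = gamma(i),   i,j = 1..p.
Substitute the sample gammas (Toeplitz matrix and right-hand side of size 2):
  Gamma_p = [[11.3143, -8.7963], [-8.7963, 11.3143]]
  r_p     = [-8.7963, 8.2977]
Written out:
  11.3143 phi_1 - 8.7963 phi_2 = -8.7963
  -8.7963 phi_1 + 11.3143 phi_2 = 8.2977
Solve by Cramer's rule:
  det = gamma(0)^2 - gamma(1)^2 = (11.3143)^2 - (-8.7963)^2 = 128.01338449 - 77.37489369 = 50.6384908
  phi_hat_1 = [gamma(1) gamma(0) - gamma(1) gamma(2)] / det = [(-8.7963)(11.3143) - (-8.7963)(8.2977)] / 50.6384908 = -26.53491858 / 50.6384908 = -0.524
  phi_hat_2 = [gamma(0) gamma(2) - gamma(1)^2] / det = [(11.3143)(8.2977) - (-8.7963)^2] / 50.6384908 = 16.50777342 / 50.6384908 = 0.326
So phi_hat = [-0.5240, 0.3260].
Therefore phi_hat_2 = 0.3260.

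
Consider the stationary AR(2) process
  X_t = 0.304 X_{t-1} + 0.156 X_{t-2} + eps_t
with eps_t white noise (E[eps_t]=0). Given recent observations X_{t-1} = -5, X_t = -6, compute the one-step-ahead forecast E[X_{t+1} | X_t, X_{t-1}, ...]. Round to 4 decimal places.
E[X_{t+1} \mid \mathcal F_t] = -2.6040

For an AR(p) model X_t = c + sum_i phi_i X_{t-i} + eps_t, the
one-step-ahead conditional mean is
  E[X_{t+1} | X_t, ...] = c + sum_i phi_i X_{t+1-i}.
Substitute known values:
  E[X_{t+1} | ...] = (0.304) * (-6) + (0.156) * (-5)
                   = -2.6040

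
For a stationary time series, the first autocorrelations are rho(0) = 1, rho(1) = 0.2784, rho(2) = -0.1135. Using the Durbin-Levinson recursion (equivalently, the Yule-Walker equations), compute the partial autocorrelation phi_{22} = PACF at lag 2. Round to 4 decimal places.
\phi_{22} = -0.2071

The PACF at lag k is phi_{kk}, the last component of the solution
to the Yule-Walker system G_k phi = r_k where
  (G_k)_{ij} = rho(|i - j|), (r_k)_i = rho(i), i,j = 1..k.
Equivalently, Durbin-Levinson gives phi_{kk} iteratively:
  phi_{11} = rho(1)
  phi_{kk} = [rho(k) - sum_{j=1..k-1} phi_{k-1,j} rho(k-j)]
            / [1 - sum_{j=1..k-1} phi_{k-1,j} rho(j)],
  phi_{k,j} = phi_{k-1,j} - phi_{kk} phi_{k-1,k-j},  j = 1..k-1.
Step k = 1:
  phi_11 = rho(1) = 0.2784.
Step k = 2:
  phi_22 = [rho(2) - phi_11 rho(1)] / [1 - phi_11 rho(1)] = [-0.1135 - (0.2784)(0.2784)] / [1 - (0.2784)(0.2784)]
         = -0.19100656 / 0.92249344 = -0.2071.
Therefore phi_{22} = -0.2071.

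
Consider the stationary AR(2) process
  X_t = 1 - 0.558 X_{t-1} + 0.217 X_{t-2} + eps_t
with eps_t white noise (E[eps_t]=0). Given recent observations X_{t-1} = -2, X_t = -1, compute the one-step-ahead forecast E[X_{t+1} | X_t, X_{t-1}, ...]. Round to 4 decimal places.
E[X_{t+1} \mid \mathcal F_t] = 1.1240

For an AR(p) model X_t = c + sum_i phi_i X_{t-i} + eps_t, the
one-step-ahead conditional mean is
  E[X_{t+1} | X_t, ...] = c + sum_i phi_i X_{t+1-i}.
Substitute known values:
  E[X_{t+1} | ...] = 1 + (-0.558) * (-1) + (0.217) * (-2)
                   = 1.1240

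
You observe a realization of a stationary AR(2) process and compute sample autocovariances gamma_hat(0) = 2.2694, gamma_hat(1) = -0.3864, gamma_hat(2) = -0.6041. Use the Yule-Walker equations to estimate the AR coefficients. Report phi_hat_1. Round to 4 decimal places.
\hat\phi_{1} = -0.2220

The Yule-Walker equations for an AR(p) process read, in matrix form,
  Gamma_p phi = r_p,   with   (Gamma_p)_{ij} = gamma(|i - j|),
                       (r_p)_i = gamma(i),   i,j = 1..p.
Substitute the sample gammas (Toeplitz matrix and right-hand side of size 2):
  Gamma_p = [[2.2694, -0.3864], [-0.3864, 2.2694]]
  r_p     = [-0.3864, -0.6041]
Written out:
  2.2694 phi_1 - 0.3864 phi_2 = -0.3864
  -0.3864 phi_1 + 2.2694 phi_2 = -0.6041
Solve by Cramer's rule:
  det = gamma(0)^2 - gamma(1)^2 = (2.2694)^2 - (-0.3864)^2 = 5.15017636 - 0.14930496 = 5.0008714
  phi_hat_1 = [gamma(1) gamma(0) - gamma(1) gamma(2)] / det = [(-0.3864)(2.2694) - (-0.3864)(-0.6041)] / 5.0008714 = -1.1103204 / 5.0008714 = -0.222
  phi_hat_2 = [gamma(0) gamma(2) - gamma(1)^2] / det = [(2.2694)(-0.6041) - (-0.3864)^2] / 5.0008714 = -1.5202495 / 5.0008714 = -0.304
So phi_hat = [-0.2220, -0.3040].
Therefore phi_hat_1 = -0.2220.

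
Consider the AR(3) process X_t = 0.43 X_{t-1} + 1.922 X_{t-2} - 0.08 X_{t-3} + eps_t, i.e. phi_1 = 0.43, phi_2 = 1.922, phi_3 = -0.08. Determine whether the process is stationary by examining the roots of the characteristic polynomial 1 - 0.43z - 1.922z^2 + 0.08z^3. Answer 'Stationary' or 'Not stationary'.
\text{Not stationary}

The AR(p) characteristic polynomial is P(z) = 1 - 0.43z - 1.922z^2 + 0.08z^3.
Stationarity requires all roots to lie outside the unit circle, i.e. |z| > 1 for every root.
Degree 3: look for a simple real root z0 first, then factor out (1 - z/z0) and solve the remaining quadratic.
Testing z0 = 0.625: P(0.625) = 1 + (-0.43)(0.625) + (-1.922)(0.625)^2 + (0.08)(0.625)^3
  = 1 + (-0.26875) + (-0.750781) + (0.019531) = 0.  So z_0 = 0.625 is a root, |z_0| = 0.625.
Divide out the factor (1 - 1.6 z) = (1 - z/z0) (since 1/z0 = 1.6):
  P(z) = (1 - 1.6 z)(1 + (1.17) z + (-0.05) z^2)
  [check: z-coef 1.17 - (1.6) = -0.43; z^2-coef -0.05 - (1.6)(1.17) = -1.922; z^3-coef -(1.6)(-0.05) = 0.08.]
Remaining roots from the quadratic factor 1 + (1.17) z + (-0.05) z^2:
  Set 1 + (1.17) z + (-0.05) z^2 = 0, i.e. a z^2 + b z + c = 0 with a = -0.05, b = 1.17, c = 1.
  Discriminant D = b^2 - 4ac = (1.17)^2 - 4*(-0.05)*1 = 1.3689 - (-0.2) = 1.5689.
  D >= 0, so the roots are real: z = (-b +/- sqrt(D)) / (2a) = (-1.17 +/- 1.252557) / (-0.1).
    z_1 = (-1.17 + 1.252557) / (-0.1) = -0.8256,   |z_1| = 0.8256.
    z_2 = (-1.17 - 1.252557) / (-0.1) = 24.2256,   |z_2| = 24.2256.
Moduli of all roots: 0.6250, 0.8256, 24.2256.
All moduli strictly greater than 1? No.
Verdict: Not stationary.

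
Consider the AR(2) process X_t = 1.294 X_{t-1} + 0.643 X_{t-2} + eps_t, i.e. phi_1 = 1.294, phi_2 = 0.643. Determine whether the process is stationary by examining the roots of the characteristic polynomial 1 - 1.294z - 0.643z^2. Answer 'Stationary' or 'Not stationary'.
\text{Not stationary}

The AR(p) characteristic polynomial is P(z) = 1 - 1.294z - 0.643z^2.
Stationarity requires all roots to lie outside the unit circle, i.e. |z| > 1 for every root.
Set 1 + (-1.294) z + (-0.643) z^2 = 0, i.e. a z^2 + b z + c = 0 with a = -0.643, b = -1.294, c = 1.
Discriminant D = b^2 - 4ac = (-1.294)^2 - 4*(-0.643)*1 = 1.674436 - (-2.572) = 4.246436.
D >= 0, so the roots are real: z = (-b +/- sqrt(D)) / (2a) = (1.294 +/- 2.060688) / (-1.286).
  z_1 = (1.294 + 2.060688) / (-1.286) = -2.6086,   |z_1| = 2.6086.
  z_2 = (1.294 - 2.060688) / (-1.286) = 0.5962,   |z_2| = 0.5962.
Moduli of all roots: 2.6086, 0.5962.
All moduli strictly greater than 1? No.
Verdict: Not stationary.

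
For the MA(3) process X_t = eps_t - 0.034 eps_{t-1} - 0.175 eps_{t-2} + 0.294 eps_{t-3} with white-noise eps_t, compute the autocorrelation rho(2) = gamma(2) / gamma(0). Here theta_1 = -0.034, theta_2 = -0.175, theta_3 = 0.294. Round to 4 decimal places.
\rho(2) = -0.1654

For an MA(q) process with theta_0 = 1, the autocovariance is
  gamma(k) = sigma^2 * sum_{i=0..q-k} theta_i * theta_{i+k},
and rho(k) = gamma(k) / gamma(0). Sigma^2 cancels.
  numerator   = (1)*(-0.175) + (-0.034)*(0.294) = -0.184996.
  denominator = (1)^2 + (-0.034)^2 + (-0.175)^2 + (0.294)^2 = 1.118217.
  rho(2) = -0.184996 / 1.118217 = -0.1654.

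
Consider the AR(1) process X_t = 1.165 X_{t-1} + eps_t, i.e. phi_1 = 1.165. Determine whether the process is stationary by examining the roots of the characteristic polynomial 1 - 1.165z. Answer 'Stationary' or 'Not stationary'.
\text{Not stationary}

The AR(p) characteristic polynomial is P(z) = 1 - 1.165z.
Stationarity requires all roots to lie outside the unit circle, i.e. |z| > 1 for every root.
This is linear in z: 1 + (-1.165) z = 0  =>  z = -1/(-1.165) = 0.858369,  |z| = 0.858369.
Moduli of all roots: 0.8584.
All moduli strictly greater than 1? No.
Verdict: Not stationary.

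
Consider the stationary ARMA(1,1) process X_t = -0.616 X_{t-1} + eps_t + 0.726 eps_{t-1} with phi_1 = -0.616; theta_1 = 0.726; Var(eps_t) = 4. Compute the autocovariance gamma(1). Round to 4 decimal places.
\gamma(1) = 0.3920

Multiply the model equation by X_{t-k} and take expectations. With theta_0 = psi_0 = 1 and psi_j the MA(infinity) weights, this gives
  gamma(k) - sum_i phi_i gamma(k-i) = c_k,
  c_k = sigma^2 * sum_{j=k..q} theta_j psi_{j-k}   (c_k = 0 for k > q),
using gamma(-m) = gamma(m).
psi-weights needed (psi_j = theta_j + sum_i phi_i psi_{j-i}):
  psi_1 = theta_1 + phi_1 = 0.726 + (-0.616) = 0.11
Right-hand sides:
  c_0 = sigma^2 (1 + theta_1 psi_1) = 4 * (1 + (0.726)(0.11)) = 4 * 1.07986 = 4.31944
  c_1 = sigma^2 theta_1 = 4 * (0.726) = 2.904
  c_2 = 0
Equations for k = 0 and k = 1 (AR order 1):
  gamma(0) = phi_1 gamma(1) + c_0
  gamma(1) = phi_1 gamma(0) + c_1
Substituting the second into the first: gamma(0) (1 - phi_1^2) = c_0 + phi_1 c_1, so
  gamma(0) = (c_0 + phi_1 c_1) / (1 - phi_1^2) = (4.31944 + (-0.616)(2.904)) / (1 - (-0.616)^2) = 2.530576 / 0.620544 = 4.077996.
  gamma(1) = phi_1 gamma(0) + c_1 = (-0.616)(4.077996) + (2.904) = 0.391954.
Therefore gamma(1) = 0.3920 (to 4 decimal places).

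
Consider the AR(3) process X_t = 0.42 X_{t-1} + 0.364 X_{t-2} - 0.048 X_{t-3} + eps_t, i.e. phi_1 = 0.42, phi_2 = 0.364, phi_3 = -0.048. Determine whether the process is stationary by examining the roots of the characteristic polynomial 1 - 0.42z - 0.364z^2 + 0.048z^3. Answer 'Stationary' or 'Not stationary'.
\text{Stationary}

The AR(p) characteristic polynomial is P(z) = 1 - 0.42z - 0.364z^2 + 0.048z^3.
Stationarity requires all roots to lie outside the unit circle, i.e. |z| > 1 for every root.
Degree 3: look for a simple real root z0 first, then factor out (1 - z/z0) and solve the remaining quadratic.
Testing z0 = 1.25: P(1.25) = 1 + (-0.42)(1.25) + (-0.364)(1.25)^2 + (0.048)(1.25)^3
  = 1 + (-0.525) + (-0.56875) + (0.09375) = 0.  So z_0 = 1.25 is a root, |z_0| = 1.25.
Divide out the factor (1 - 0.8 z) = (1 - z/z0) (since 1/z0 = 0.8):
  P(z) = (1 - 0.8 z)(1 + (0.38) z + (-0.06) z^2)
  [check: z-coef 0.38 - (0.8) = -0.42; z^2-coef -0.06 - (0.8)(0.38) = -0.364; z^3-coef -(0.8)(-0.06) = 0.048.]
Remaining roots from the quadratic factor 1 + (0.38) z + (-0.06) z^2:
  Set 1 + (0.38) z + (-0.06) z^2 = 0, i.e. a z^2 + b z + c = 0 with a = -0.06, b = 0.38, c = 1.
  Discriminant D = b^2 - 4ac = (0.38)^2 - 4*(-0.06)*1 = 0.1444 - (-0.24) = 0.3844.
  D >= 0, so the roots are real: z = (-b +/- sqrt(D)) / (2a) = (-0.38 +/- 0.62) / (-0.12).
    z_1 = (-0.38 + 0.62) / (-0.12) = -2,   |z_1| = 2.
    z_2 = (-0.38 - 0.62) / (-0.12) = 8.3333,   |z_2| = 8.3333.
Moduli of all roots: 1.2500, 2.0000, 8.3333.
All moduli strictly greater than 1? Yes.
Verdict: Stationary.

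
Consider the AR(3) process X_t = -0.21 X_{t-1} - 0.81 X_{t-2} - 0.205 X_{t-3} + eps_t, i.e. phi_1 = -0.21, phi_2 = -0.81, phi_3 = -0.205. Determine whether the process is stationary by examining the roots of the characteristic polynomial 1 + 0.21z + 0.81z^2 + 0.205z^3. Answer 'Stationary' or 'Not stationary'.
\text{Stationary}

The AR(p) characteristic polynomial is P(z) = 1 + 0.21z + 0.81z^2 + 0.205z^3.
Stationarity requires all roots to lie outside the unit circle, i.e. |z| > 1 for every root.
Degree 3: look for a simple real root z0 first, then factor out (1 - z/z0) and solve the remaining quadratic.
Testing z0 = -4: P(-4) = 1 + (0.21)(-4) + (0.81)(-4)^2 + (0.205)(-4)^3
  = 1 + (-0.84) + (12.96) + (-13.12) = 0.  So z_0 = -4 is a root, |z_0| = 4.
Divide out the factor (1 + 0.25 z) = (1 - z/z0) (since 1/z0 = -0.25):
  P(z) = (1 + 0.25 z)(1 + (-0.04) z + (0.82) z^2)
  [check: z-coef -0.04 - (-0.25) = 0.21; z^2-coef 0.82 - (-0.25)(-0.04) = 0.81; z^3-coef -(-0.25)(0.82) = 0.205.]
Remaining roots from the quadratic factor 1 + (-0.04) z + (0.82) z^2:
  Set 1 + (-0.04) z + (0.82) z^2 = 0, i.e. a z^2 + b z + c = 0 with a = 0.82, b = -0.04, c = 1.
  Discriminant D = b^2 - 4ac = (-0.04)^2 - 4*(0.82)*1 = 0.0016 - (3.28) = -3.2784.
  D < 0, so the roots are the complex-conjugate pair z = (-b +/- i sqrt(-D)) / (2a) = 0.0244 +/- 1.104i.
  For a conjugate pair |z|^2 = z * conj(z) = (product of roots) = c/a = 1/(0.82) = 1.219512, so |z| = sqrt(1.219512) = 1.1043 for both roots.
Moduli of all roots: 4.0000, 1.1043, 1.1043.
All moduli strictly greater than 1? Yes.
Verdict: Stationary.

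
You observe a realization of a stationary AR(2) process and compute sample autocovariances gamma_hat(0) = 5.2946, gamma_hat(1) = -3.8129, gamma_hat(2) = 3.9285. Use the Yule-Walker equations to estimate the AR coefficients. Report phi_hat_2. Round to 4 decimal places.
\hat\phi_{2} = 0.4640

The Yule-Walker equations for an AR(p) process read, in matrix form,
  Gamma_p phi = r_p,   with   (Gamma_p)_{ij} = gamma(|i - j|),
                       (r_p)_i = gamma(i),   i,j = 1..p.
Substitute the sample gammas (Toeplitz matrix and right-hand side of size 2):
  Gamma_p = [[5.2946, -3.8129], [-3.8129, 5.2946]]
  r_p     = [-3.8129, 3.9285]
Written out:
  5.2946 phi_1 - 3.8129 phi_2 = -3.8129
  -3.8129 phi_1 + 5.2946 phi_2 = 3.9285
Solve by Cramer's rule:
  det = gamma(0)^2 - gamma(1)^2 = (5.2946)^2 - (-3.8129)^2 = 28.03278916 - 14.53820641 = 13.49458275
  phi_hat_1 = [gamma(1) gamma(0) - gamma(1) gamma(2)] / det = [(-3.8129)(5.2946) - (-3.8129)(3.9285)] / 13.49458275 = -5.20880269 / 13.49458275 = -0.386
  phi_hat_2 = [gamma(0) gamma(2) - gamma(1)^2] / det = [(5.2946)(3.9285) - (-3.8129)^2] / 13.49458275 = 6.26162969 / 13.49458275 = 0.464
So phi_hat = [-0.3860, 0.4640].
Therefore phi_hat_2 = 0.4640.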